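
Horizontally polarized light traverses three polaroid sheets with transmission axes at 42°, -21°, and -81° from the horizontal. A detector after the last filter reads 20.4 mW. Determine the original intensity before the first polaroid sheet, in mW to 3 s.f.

By Malus's law, I₁ = I₀ cos²(42° − 0°) = I₀ cos²(42°) = 0.5523 I₀.
I₂ = I₁ cos²(-21° − 42°) = 0.5523 I₀ · cos²(63°) = 0.1138 I₀.
I₃ = I₂ cos²(-81° + 21°) = 0.1138 I₀ · cos²(60°) = 0.02846 I₀.
So 20.4 mW = 0.02846 I₀, giving I₀ = 20.4/0.02846 = 716.9 mW.

I₀ ≈ 717 mW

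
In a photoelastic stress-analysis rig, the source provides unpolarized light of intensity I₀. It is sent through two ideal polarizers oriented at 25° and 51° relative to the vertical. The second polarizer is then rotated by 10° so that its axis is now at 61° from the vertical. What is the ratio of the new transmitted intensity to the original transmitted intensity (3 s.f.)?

Before rotation:
Unpolarized light through the first polarizer → I₁ = ½ I₀, now polarized at 25°.
I₂ = I₁ cos²(51° − 25°) = 0.5 I₀ · cos²(26°) = 0.4039 I₀.
After rotation:
Unpolarized light through the first polarizer → I₁ = ½ I₀, now polarized at 25°.
I₂ = I₁ cos²(61° − 25°) = 0.5 I₀ · cos²(36°) = 0.3273 I₀.
Ratio = 0.3273 / 0.4039 = 0.8102.

I_new/I_old ≈ 0.810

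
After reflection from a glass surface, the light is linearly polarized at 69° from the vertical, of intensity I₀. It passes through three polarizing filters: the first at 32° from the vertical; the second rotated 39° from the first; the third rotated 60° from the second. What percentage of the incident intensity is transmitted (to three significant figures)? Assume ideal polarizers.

≈ 9.63%

I₁ = I₀ cos²(32° − 69°) = I₀ cos²(37°) = 0.6378 I₀.
I₂ = I₁ cos²(39°) = 0.6378 · 0.604 I₀ = 0.3852 I₀.
I₃ = I₂ cos²(60°) = 0.3852 · 0.25 I₀ = 0.0963 I₀.
That is 9.63% of the incident intensity.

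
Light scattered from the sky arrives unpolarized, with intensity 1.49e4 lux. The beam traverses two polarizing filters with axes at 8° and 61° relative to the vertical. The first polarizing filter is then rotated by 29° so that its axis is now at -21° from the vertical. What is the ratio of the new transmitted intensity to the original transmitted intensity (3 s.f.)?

Before rotation:
Unpolarized light through the first polarizer → I₁ = ½ I₀, now polarized at 8°.
I₂ = I₁ cos²(61° − 8°) = 0.5 I₀ · cos²(53°) = 0.1811 I₀.
After rotation:
Unpolarized light through the first polarizer → I₁ = ½ I₀, now polarized at -21°.
I₂ = I₁ cos²(61° + 21°) = 0.5 I₀ · cos²(82°) = 0.009685 I₀.
Ratio = 0.009685 / 0.1811 = 0.05348.

I_new/I_old ≈ 0.0535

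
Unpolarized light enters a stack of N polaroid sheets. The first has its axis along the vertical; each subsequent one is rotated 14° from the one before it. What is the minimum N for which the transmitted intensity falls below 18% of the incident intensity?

N = 18

First polarizer halves the unpolarized light: factor 1/2.
Each further stage multiplies by cos²(14°) = 0.9415.
After N polarizers: T = 0.5·0.9415^(N−1). Require T < 0.18 ⇒ N−1 > ln(0.18/0.5)/ln(0.9415) = 16.94, so N−1 ≥ 17 and N = 18.
Check: N=18 gives T = 0.1794 < 0.18; N=17 gives T = 0.1905.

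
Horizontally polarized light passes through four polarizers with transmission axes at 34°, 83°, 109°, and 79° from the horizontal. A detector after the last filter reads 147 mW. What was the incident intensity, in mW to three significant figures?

I₀ ≈ 820 mW

By Malus's law, I₁ = I₀ cos²(34° − 0°) = I₀ cos²(34°) = 0.6873 I₀.
I₂ = I₁ cos²(83° − 34°) = 0.6873 I₀ · cos²(49°) = 0.2958 I₀.
I₃ = I₂ cos²(109° − 83°) = 0.2958 I₀ · cos²(26°) = 0.239 I₀.
I₄ = I₃ cos²(79° − 109°) = 0.239 I₀ · cos²(30°) = 0.1792 I₀.
So 147 mW = 0.1792 I₀, giving I₀ = 147/0.1792 = 820.2 mW.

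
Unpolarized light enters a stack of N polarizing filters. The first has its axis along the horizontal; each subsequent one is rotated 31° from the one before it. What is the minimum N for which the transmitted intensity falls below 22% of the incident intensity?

N = 4

First polarizer halves the unpolarized light: factor 1/2.
Each further stage multiplies by cos²(31°) = 0.7347.
After N polarizers: T = 0.5·0.7347^(N−1). Require T < 0.22 ⇒ N−1 > ln(0.22/0.5)/ln(0.7347) = 2.66, so N−1 ≥ 3 and N = 4.
Check: N=4 gives T = 0.1983 < 0.22; N=3 gives T = 0.2699.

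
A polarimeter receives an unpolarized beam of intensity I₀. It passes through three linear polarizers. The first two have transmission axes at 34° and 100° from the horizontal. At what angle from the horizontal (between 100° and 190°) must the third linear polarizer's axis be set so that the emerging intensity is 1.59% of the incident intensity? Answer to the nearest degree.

θ ≈ 164°

Unpolarized light through the first polarizer → I₁ = ½ I₀, now polarized at 34°.
I₂ = I₁ cos²(100° − 34°) = 0.5 I₀ · cos²(66°) = 0.08272 I₀.
Need I₃/I₀ = 0.0159, so cos²(θ − 100°) = 0.0159 / 0.08272 = 0.1922.
θ − 100° = arccos(√0.1922) = 64.0°, giving θ ≈ 100 + 64.0 = 164.0°.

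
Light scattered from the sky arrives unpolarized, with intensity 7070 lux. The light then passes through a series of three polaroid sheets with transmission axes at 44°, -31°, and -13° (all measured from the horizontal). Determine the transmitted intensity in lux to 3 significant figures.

I ≈ 214 lux

Unpolarized light through the first polarizer → I₁ = 7070 lux/2 = 3535 lux, polarized at 44°.
I₂ = I₁ · cos²(75°) = 3535 · 0.06699 = 236.8 lux.
I₃ = I₂ · cos²(18°) = 236.8 · 0.9045 = 214.2 lux.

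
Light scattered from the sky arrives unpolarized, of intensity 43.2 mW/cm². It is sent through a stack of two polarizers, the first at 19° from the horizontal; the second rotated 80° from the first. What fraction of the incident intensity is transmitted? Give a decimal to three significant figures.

I/I₀ ≈ 0.0151

Unpolarized light through the first polarizer → I₁ = 43.2 mW/cm²/2 = 21.6 mW/cm², polarized at 19°.
I₂ = I₁ · cos²(80°) = 21.6 · 0.03015 = 0.6513 mW/cm².
Transmitted fraction = 0.01508.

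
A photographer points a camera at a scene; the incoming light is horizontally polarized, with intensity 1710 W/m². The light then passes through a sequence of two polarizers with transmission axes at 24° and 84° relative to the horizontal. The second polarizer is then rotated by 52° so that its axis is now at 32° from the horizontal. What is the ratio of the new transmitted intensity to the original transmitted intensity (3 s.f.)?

Before rotation:
I₁ = I₀ cos²(24° − 0°) = I₀ cos²(24°) = 0.8346 I₀.
I₂ = I₁ cos²(84° − 24°) = 0.8346 I₀ · cos²(60°) = 0.2086 I₀.
After rotation:
I₁ = I₀ cos²(24° − 0°) = I₀ cos²(24°) = 0.8346 I₀.
I₂ = I₁ cos²(32° − 24°) = 0.8346 I₀ · cos²(8°) = 0.8184 I₀.
Ratio = 0.8184 / 0.2086 = 3.923.

I_new/I_old ≈ 3.92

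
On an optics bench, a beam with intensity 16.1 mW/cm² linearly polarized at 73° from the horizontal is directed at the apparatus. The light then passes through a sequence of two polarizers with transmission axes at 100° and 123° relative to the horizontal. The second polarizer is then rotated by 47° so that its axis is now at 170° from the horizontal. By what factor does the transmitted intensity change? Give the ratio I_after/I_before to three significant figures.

I_new/I_old ≈ 0.138

Before rotation:
I₁ = I₀ cos²(100° − 73°) = I₀ cos²(27°) = 0.7939 I₀.
I₂ = I₁ cos²(123° − 100°) = 0.7939 I₀ · cos²(23°) = 0.6727 I₀.
After rotation:
I₁ = I₀ cos²(100° − 73°) = I₀ cos²(27°) = 0.7939 I₀.
I₂ = I₁ cos²(170° − 100°) = 0.7939 I₀ · cos²(70°) = 0.09287 I₀.
Ratio = 0.09287 / 0.6727 = 0.1381.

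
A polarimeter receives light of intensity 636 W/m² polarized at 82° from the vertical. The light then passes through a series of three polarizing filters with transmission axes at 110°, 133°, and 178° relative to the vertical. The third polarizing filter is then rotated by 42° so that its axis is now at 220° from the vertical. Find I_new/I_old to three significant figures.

Before rotation:
I₁ = I₀ cos²(110° − 82°) = I₀ cos²(28°) = 0.7796 I₀.
I₂ = I₁ cos²(133° − 110°) = 0.7796 I₀ · cos²(23°) = 0.6606 I₀.
I₃ = I₂ cos²(178° − 133°) = 0.6606 I₀ · cos²(45°) = 0.3303 I₀.
After rotation:
I₁ = I₀ cos²(110° − 82°) = I₀ cos²(28°) = 0.7796 I₀.
I₂ = I₁ cos²(133° − 110°) = 0.7796 I₀ · cos²(23°) = 0.6606 I₀.
I₃ = I₂ cos²(220° − 133°) = 0.6606 I₀ · cos²(87°) = 0.001809 I₀.
Ratio = 0.001809 / 0.3303 = 0.005478.

I_new/I_old ≈ 0.00548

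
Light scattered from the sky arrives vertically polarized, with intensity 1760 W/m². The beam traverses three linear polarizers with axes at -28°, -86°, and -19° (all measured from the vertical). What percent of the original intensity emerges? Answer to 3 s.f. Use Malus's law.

≈ 3.34%

By Malus's law, I₁ = 1760 W/m² · cos²(28°) = 1372 W/m².
I₂ = I₁ · cos²(58°) = 1372 · 0.2808 = 385.3 W/m².
I₃ = I₂ · cos²(67°) = 385.3 · 0.1527 = 58.82 W/m².
That is 3.342% of the incident intensity.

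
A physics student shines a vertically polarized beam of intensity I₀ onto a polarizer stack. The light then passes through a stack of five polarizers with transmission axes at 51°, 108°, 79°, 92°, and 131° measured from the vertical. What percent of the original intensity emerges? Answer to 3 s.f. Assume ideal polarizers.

≈ 5.15%

I₁ = I₀ cos²(51° − 0°) = I₀ cos²(51°) = 0.396 I₀.
I₂ = I₁ cos²(108° − 51°) = 0.396 I₀ · cos²(57°) = 0.1175 I₀.
I₃ = I₂ cos²(79° − 108°) = 0.1175 I₀ · cos²(29°) = 0.08987 I₀.
I₄ = I₃ cos²(92° − 79°) = 0.08987 I₀ · cos²(13°) = 0.08532 I₀.
I₅ = I₄ cos²(131° − 92°) = 0.08532 I₀ · cos²(39°) = 0.05153 I₀.
That is 5.153% of the incident intensity.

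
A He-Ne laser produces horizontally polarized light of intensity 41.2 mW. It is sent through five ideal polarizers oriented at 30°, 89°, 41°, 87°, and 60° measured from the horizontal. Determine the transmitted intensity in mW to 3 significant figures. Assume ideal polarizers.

By Malus's law, I₁ = 41.2 mW · cos²(30°) = 30.9 mW.
I₂ = I₁ · cos²(59°) = 30.9 · 0.2653 = 8.197 mW.
I₃ = I₂ · cos²(48°) = 8.197 · 0.4477 = 3.67 mW.
I₄ = I₃ · cos²(46°) = 3.67 · 0.4826 = 1.771 mW.
I₅ = I₄ · cos²(27°) = 1.771 · 0.7939 = 1.406 mW.

I ≈ 1.41 mW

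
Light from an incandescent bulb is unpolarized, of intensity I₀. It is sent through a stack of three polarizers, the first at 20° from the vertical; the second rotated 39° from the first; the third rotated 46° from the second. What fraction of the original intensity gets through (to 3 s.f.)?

Unpolarized light through the first polarizer → I₁ = ½ I₀, now polarized at 20°.
I₂ = I₁ cos²(39°) = 0.5 · 0.604 I₀ = 0.302 I₀.
I₃ = I₂ cos²(46°) = 0.302 · 0.4826 I₀ = 0.1457 I₀.
Transmitted fraction = 0.1457.

≈ 0.146 I₀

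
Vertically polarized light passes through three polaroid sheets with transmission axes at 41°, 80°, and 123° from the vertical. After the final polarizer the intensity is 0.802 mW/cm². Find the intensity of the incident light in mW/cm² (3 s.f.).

I₁ = I₀ cos²(41° − 0°) = I₀ cos²(41°) = 0.5696 I₀.
I₂ = I₁ cos²(80° − 41°) = 0.5696 I₀ · cos²(39°) = 0.344 I₀.
I₃ = I₂ cos²(123° − 80°) = 0.344 I₀ · cos²(43°) = 0.184 I₀.
So 0.802 mW/cm² = 0.184 I₀, giving I₀ = 0.802/0.184 = 4.359 mW/cm².

I₀ ≈ 4.36 mW/cm²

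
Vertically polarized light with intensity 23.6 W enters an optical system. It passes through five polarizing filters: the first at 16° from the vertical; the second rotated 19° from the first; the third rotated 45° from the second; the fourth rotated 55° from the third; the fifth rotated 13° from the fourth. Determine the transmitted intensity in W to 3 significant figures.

I₁ = 23.6 W · cos²(16°) = 21.81 W.
I₂ = I₁ · cos²(19°) = 21.81 · 0.894 = 19.5 W.
I₃ = I₂ · cos²(45°) = 19.5 · 0.5 = 9.748 W.
I₄ = I₃ · cos²(55°) = 9.748 · 0.329 = 3.207 W.
I₅ = I₄ · cos²(13°) = 3.207 · 0.9494 = 3.045 W.

I ≈ 3.04 W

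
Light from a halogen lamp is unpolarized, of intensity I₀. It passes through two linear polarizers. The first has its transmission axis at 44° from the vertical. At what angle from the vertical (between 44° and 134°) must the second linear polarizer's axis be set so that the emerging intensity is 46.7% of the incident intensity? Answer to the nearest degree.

θ ≈ 59°

Unpolarized light through the first polarizer → I₁ = ½ I₀, now polarized at 44°.
Need I₂/I₀ = 0.467, so cos²(θ − 44°) = 0.467 / 0.5 = 0.934.
θ − 44° = arccos(√0.934) = 14.9°, giving θ ≈ 44 + 14.9 = 58.9°.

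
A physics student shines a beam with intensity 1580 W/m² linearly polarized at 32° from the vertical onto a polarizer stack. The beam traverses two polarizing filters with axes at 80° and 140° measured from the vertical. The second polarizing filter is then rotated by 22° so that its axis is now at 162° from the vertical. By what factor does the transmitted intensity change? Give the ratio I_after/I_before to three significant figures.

Before rotation:
By Malus's law, I₁ = I₀ cos²(80° − 32°) = I₀ cos²(48°) = 0.4477 I₀.
I₂ = I₁ cos²(140° − 80°) = 0.4477 I₀ · cos²(60°) = 0.1119 I₀.
After rotation:
I₁ = I₀ cos²(80° − 32°) = I₀ cos²(48°) = 0.4477 I₀.
I₂ = I₁ cos²(162° − 80°) = 0.4477 I₀ · cos²(82°) = 0.008672 I₀.
Ratio = 0.008672 / 0.1119 = 0.07748.

I_new/I_old ≈ 0.0775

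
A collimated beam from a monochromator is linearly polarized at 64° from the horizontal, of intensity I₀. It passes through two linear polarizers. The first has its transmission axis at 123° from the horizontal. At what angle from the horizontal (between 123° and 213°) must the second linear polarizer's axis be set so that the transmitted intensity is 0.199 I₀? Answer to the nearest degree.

θ ≈ 153°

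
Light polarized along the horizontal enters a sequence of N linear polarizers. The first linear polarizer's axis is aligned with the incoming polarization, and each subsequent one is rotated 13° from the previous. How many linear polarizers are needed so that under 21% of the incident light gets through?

N = 32

First polarizer is aligned with the polarization: full transmission.
Each further stage multiplies by cos²(13°) = 0.9494.
After N polarizers: T = 0.9494^(N−1). Require T < 0.21 ⇒ N−1 > ln(0.21)/ln(0.9494) = 30.05, so N−1 ≥ 31 and N = 32.
Check: N=32 gives T = 0.1999 < 0.21; N=31 gives T = 0.2106.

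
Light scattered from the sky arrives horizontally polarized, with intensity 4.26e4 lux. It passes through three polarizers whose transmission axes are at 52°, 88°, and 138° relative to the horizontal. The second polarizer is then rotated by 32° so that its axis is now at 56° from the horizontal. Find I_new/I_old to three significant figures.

I_new/I_old ≈ 0.0713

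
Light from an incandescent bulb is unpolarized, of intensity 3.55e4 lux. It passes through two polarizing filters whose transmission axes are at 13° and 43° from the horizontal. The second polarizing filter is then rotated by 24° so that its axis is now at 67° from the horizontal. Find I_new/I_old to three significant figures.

I_new/I_old ≈ 0.461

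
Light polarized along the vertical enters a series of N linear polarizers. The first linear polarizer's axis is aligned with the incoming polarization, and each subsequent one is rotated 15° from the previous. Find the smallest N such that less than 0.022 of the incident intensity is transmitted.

N = 57

First polarizer is aligned with the polarization: full transmission.
Each further stage multiplies by cos²(15°) = 0.933.
After N polarizers: T = 0.933^(N−1). Require T < 0.022 ⇒ N−1 > ln(0.022)/ln(0.933) = 55.05, so N−1 ≥ 56 and N = 57.
Check: N=57 gives T = 0.02059 < 0.022; N=56 gives T = 0.02207.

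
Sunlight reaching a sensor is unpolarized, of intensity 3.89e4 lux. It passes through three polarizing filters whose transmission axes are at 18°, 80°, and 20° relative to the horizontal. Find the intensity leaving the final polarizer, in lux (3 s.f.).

Unpolarized light through the first polarizer → I₁ = 3.89e4 lux/2 = 1.945e+04 lux, polarized at 18°.
I₂ = I₁ · cos²(62°) = 1.945e+04 · 0.2204 = 4287 lux.
I₃ = I₂ · cos²(60°) = 4287 · 0.25 = 1072 lux.

I ≈ 1070 lux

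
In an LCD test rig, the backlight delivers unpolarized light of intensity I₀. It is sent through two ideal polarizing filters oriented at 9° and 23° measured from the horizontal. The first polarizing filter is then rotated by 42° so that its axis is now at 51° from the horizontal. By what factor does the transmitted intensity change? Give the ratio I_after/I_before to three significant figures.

I_new/I_old ≈ 0.828

Before rotation:
Unpolarized light through the first polarizer → I₁ = ½ I₀, now polarized at 9°.
I₂ = I₁ cos²(23° − 9°) = 0.5 I₀ · cos²(14°) = 0.4707 I₀.
After rotation:
Unpolarized light through the first polarizer → I₁ = ½ I₀, now polarized at 51°.
I₂ = I₁ cos²(23° − 51°) = 0.5 I₀ · cos²(28°) = 0.3898 I₀.
Ratio = 0.3898 / 0.4707 = 0.8281.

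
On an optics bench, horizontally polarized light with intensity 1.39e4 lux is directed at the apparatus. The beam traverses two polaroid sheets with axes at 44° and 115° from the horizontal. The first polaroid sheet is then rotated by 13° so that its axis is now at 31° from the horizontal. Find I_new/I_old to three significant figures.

I_new/I_old ≈ 0.146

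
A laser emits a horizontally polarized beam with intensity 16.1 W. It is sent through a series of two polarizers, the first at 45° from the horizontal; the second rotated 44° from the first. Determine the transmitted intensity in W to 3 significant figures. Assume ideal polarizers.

I₁ = 16.1 W · cos²(45°) = 8.05 W.
I₂ = I₁ · cos²(44°) = 8.05 · 0.5174 = 4.165 W.

I ≈ 4.17 W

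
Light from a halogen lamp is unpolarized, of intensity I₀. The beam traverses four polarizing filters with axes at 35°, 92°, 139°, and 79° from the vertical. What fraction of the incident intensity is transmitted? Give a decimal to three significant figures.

Unpolarized light through the first polarizer → I₁ = ½ I₀, now polarized at 35°.
I₂ = I₁ cos²(92° − 35°) = 0.5 I₀ · cos²(57°) = 0.1483 I₀.
I₃ = I₂ cos²(139° − 92°) = 0.1483 I₀ · cos²(47°) = 0.06898 I₀.
I₄ = I₃ cos²(79° − 139°) = 0.06898 I₀ · cos²(60°) = 0.01725 I₀.
Transmitted fraction = 0.01725.

≈ 0.0172 I₀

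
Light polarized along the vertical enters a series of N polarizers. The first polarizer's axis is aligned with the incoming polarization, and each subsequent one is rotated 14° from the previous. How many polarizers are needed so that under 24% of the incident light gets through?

First polarizer is aligned with the polarization: full transmission.
Each further stage multiplies by cos²(14°) = 0.9415.
After N polarizers: T = 0.9415^(N−1). Require T < 0.24 ⇒ N−1 > ln(0.24)/ln(0.9415) = 23.66, so N−1 ≥ 24 and N = 25.
Check: N=25 gives T = 0.2352 < 0.24; N=24 gives T = 0.2498.

N = 25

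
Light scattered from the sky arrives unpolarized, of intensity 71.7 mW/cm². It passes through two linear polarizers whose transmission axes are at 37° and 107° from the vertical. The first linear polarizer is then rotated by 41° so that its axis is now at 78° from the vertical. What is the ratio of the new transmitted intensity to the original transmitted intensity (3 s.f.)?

Before rotation:
Unpolarized light through the first polarizer → I₁ = ½ I₀, now polarized at 37°.
I₂ = I₁ cos²(107° − 37°) = 0.5 I₀ · cos²(70°) = 0.05849 I₀.
After rotation:
Unpolarized light through the first polarizer → I₁ = ½ I₀, now polarized at 78°.
I₂ = I₁ cos²(107° − 78°) = 0.5 I₀ · cos²(29°) = 0.3825 I₀.
Ratio = 0.3825 / 0.05849 = 6.539.

I_new/I_old ≈ 6.54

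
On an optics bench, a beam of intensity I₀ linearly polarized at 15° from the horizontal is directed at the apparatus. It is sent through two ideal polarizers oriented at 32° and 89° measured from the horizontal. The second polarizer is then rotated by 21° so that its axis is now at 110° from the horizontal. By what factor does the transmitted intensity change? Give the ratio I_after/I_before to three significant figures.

I_new/I_old ≈ 0.146

Before rotation:
By Malus's law, I₁ = I₀ cos²(32° − 15°) = I₀ cos²(17°) = 0.9145 I₀.
I₂ = I₁ cos²(89° − 32°) = 0.9145 I₀ · cos²(57°) = 0.2713 I₀.
After rotation:
I₁ = I₀ cos²(32° − 15°) = I₀ cos²(17°) = 0.9145 I₀.
I₂ = I₁ cos²(110° − 32°) = 0.9145 I₀ · cos²(78°) = 0.03953 I₀.
Ratio = 0.03953 / 0.2713 = 0.1457.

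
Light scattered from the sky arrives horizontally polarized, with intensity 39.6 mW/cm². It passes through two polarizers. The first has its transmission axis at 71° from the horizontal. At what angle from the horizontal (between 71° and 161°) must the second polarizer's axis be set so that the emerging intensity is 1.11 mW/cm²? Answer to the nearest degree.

θ ≈ 130°

I₁ = I₀ cos²(71° − 0°) = I₀ cos²(71°) = 0.106 I₀.
Target fraction: 1.11 / 39.6 mW/cm² = 0.02803 of I₀.
Need I₂/I₀ = 0.02803, so cos²(θ − 71°) = 0.02803 / 0.106 = 0.2645.
θ − 71° = arccos(√0.2645) = 59.1°, giving θ ≈ 71 + 59.1 = 130.1°.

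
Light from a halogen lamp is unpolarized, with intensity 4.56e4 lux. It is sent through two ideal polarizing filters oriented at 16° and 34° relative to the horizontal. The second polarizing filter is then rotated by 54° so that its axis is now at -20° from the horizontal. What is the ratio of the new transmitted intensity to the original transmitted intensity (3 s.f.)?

Before rotation:
Unpolarized light through the first polarizer → I₁ = ½ I₀, now polarized at 16°.
I₂ = I₁ cos²(34° − 16°) = 0.5 I₀ · cos²(18°) = 0.4523 I₀.
After rotation:
Unpolarized light through the first polarizer → I₁ = ½ I₀, now polarized at 16°.
I₂ = I₁ cos²(-20° − 16°) = 0.5 I₀ · cos²(36°) = 0.3273 I₀.
Ratio = 0.3273 / 0.4523 = 0.7236.

I_new/I_old ≈ 0.724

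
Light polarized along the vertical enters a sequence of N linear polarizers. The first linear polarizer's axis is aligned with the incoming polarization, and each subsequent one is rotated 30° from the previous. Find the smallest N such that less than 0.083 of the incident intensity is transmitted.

First polarizer is aligned with the polarization: full transmission.
Each further stage multiplies by cos²(30°) = 0.75.
After N polarizers: T = 0.75^(N−1). Require T < 0.083 ⇒ N−1 > ln(0.083)/ln(0.75) = 8.65, so N−1 ≥ 9 and N = 10.
Check: N=10 gives T = 0.07508 < 0.083; N=9 gives T = 0.1001.

N = 10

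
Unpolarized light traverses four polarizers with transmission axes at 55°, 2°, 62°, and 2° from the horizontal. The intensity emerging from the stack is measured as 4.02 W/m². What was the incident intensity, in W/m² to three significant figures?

Unpolarized light through the first polarizer → I₁ = ½ I₀, now polarized at 55°.
I₂ = I₁ cos²(2° − 55°) = 0.5 I₀ · cos²(53°) = 0.1811 I₀.
I₃ = I₂ cos²(62° − 2°) = 0.1811 I₀ · cos²(60°) = 0.04527 I₀.
I₄ = I₃ cos²(2° − 62°) = 0.04527 I₀ · cos²(60°) = 0.01132 I₀.
So 4.02 W/m² = 0.01132 I₀, giving I₀ = 4.02/0.01132 = 355.2 W/m².

I₀ ≈ 355 W/m²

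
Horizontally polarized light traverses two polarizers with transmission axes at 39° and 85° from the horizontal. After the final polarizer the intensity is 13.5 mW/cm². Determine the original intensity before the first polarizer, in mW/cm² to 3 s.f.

I₁ = I₀ cos²(39° − 0°) = I₀ cos²(39°) = 0.604 I₀.
I₂ = I₁ cos²(85° − 39°) = 0.604 I₀ · cos²(46°) = 0.2914 I₀.
So 13.5 mW/cm² = 0.2914 I₀, giving I₀ = 13.5/0.2914 = 46.32 mW/cm².

I₀ ≈ 46.3 mW/cm²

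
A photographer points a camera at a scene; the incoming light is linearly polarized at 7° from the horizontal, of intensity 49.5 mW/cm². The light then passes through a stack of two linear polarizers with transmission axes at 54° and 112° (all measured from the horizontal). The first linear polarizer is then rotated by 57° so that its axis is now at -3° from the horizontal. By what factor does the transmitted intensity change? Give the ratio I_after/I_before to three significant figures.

Before rotation:
By Malus's law, I₁ = I₀ cos²(54° − 7°) = I₀ cos²(47°) = 0.4651 I₀.
I₂ = I₁ cos²(112° − 54°) = 0.4651 I₀ · cos²(58°) = 0.1306 I₀.
After rotation:
I₁ = I₀ cos²(-3° − 7°) = I₀ cos²(10°) = 0.9698 I₀.
Angle between axes 1 and 2: 65°. I₂ = 0.9698 I₀ · cos²(65°) = 0.1732 I₀.
Ratio = 0.1732 / 0.1306 = 1.326.

I_new/I_old ≈ 1.33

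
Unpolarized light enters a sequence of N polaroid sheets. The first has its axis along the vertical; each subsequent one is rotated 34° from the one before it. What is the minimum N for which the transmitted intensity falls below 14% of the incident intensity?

N = 5

First polarizer halves the unpolarized light: factor 1/2.
Each further stage multiplies by cos²(34°) = 0.6873.
After N polarizers: T = 0.5·0.6873^(N−1). Require T < 0.14 ⇒ N−1 > ln(0.14/0.5)/ln(0.6873) = 3.39, so N−1 ≥ 4 and N = 5.
Check: N=5 gives T = 0.1116 < 0.14; N=4 gives T = 0.1623.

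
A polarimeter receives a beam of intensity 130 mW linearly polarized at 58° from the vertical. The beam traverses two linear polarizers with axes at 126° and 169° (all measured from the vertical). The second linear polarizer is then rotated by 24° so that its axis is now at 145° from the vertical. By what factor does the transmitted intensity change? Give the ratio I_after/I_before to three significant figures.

I_new/I_old ≈ 1.67

Before rotation:
By Malus's law, I₁ = I₀ cos²(126° − 58°) = I₀ cos²(68°) = 0.1403 I₀.
I₂ = I₁ cos²(169° − 126°) = 0.1403 I₀ · cos²(43°) = 0.07506 I₀.
After rotation:
I₁ = I₀ cos²(126° − 58°) = I₀ cos²(68°) = 0.1403 I₀.
I₂ = I₁ cos²(145° − 126°) = 0.1403 I₀ · cos²(19°) = 0.1255 I₀.
Ratio = 0.1255 / 0.07506 = 1.671.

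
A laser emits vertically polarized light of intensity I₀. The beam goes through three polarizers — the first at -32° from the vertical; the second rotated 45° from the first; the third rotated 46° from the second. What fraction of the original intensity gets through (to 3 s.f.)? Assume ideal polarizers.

By Malus's law, I₁ = I₀ cos²(-32° − 0°) = I₀ cos²(32°) = 0.7192 I₀.
I₂ = I₁ cos²(45°) = 0.7192 · 0.5 I₀ = 0.3596 I₀.
I₃ = I₂ cos²(46°) = 0.3596 · 0.4826 I₀ = 0.1735 I₀.
Transmitted fraction = 0.1735.

≈ 0.174 I₀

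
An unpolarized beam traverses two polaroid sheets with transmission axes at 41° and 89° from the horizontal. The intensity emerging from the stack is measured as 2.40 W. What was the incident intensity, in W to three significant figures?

Unpolarized light through the first polarizer → I₁ = ½ I₀, now polarized at 41°.
I₂ = I₁ cos²(89° − 41°) = 0.5 I₀ · cos²(48°) = 0.2239 I₀.
So 2.40 W = 0.2239 I₀, giving I₀ = 2.40/0.2239 = 10.72 W.

I₀ ≈ 10.7 W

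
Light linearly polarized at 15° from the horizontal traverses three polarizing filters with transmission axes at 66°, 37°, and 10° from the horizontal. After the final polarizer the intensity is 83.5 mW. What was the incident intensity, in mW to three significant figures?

I₁ = I₀ cos²(66° − 15°) = I₀ cos²(51°) = 0.396 I₀.
I₂ = I₁ cos²(37° − 66°) = 0.396 I₀ · cos²(29°) = 0.303 I₀.
I₃ = I₂ cos²(10° − 37°) = 0.303 I₀ · cos²(27°) = 0.2405 I₀.
So 83.5 mW = 0.2405 I₀, giving I₀ = 83.5/0.2405 = 347.2 mW.

I₀ ≈ 347 mW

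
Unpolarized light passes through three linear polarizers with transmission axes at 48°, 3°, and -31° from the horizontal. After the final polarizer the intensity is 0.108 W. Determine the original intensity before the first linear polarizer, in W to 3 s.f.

I₀ ≈ 0.629 W

Unpolarized light through the first polarizer → I₁ = ½ I₀, now polarized at 48°.
I₂ = I₁ cos²(3° − 48°) = 0.5 I₀ · cos²(45°) = 0.25 I₀.
I₃ = I₂ cos²(-31° − 3°) = 0.25 I₀ · cos²(34°) = 0.1718 I₀.
So 0.108 W = 0.1718 I₀, giving I₀ = 0.108/0.1718 = 0.6285 W.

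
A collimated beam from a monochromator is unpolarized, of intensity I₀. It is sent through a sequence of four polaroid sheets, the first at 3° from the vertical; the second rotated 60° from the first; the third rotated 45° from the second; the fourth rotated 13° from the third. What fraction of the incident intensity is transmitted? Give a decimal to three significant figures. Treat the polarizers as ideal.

≈ 0.0593 I₀

Unpolarized light through the first polarizer → I₁ = ½ I₀, now polarized at 3°.
I₂ = I₁ cos²(60°) = 0.5 · 0.25 I₀ = 0.125 I₀.
I₃ = I₂ cos²(45°) = 0.125 · 0.5 I₀ = 0.0625 I₀.
I₄ = I₃ cos²(13°) = 0.0625 · 0.9494 I₀ = 0.05934 I₀.
Transmitted fraction = 0.05934.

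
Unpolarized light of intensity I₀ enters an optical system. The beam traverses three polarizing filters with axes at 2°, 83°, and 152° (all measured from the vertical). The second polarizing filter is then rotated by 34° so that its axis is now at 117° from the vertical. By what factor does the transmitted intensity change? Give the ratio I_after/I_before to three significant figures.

Before rotation:
Unpolarized light through the first polarizer → I₁ = ½ I₀, now polarized at 2°.
I₂ = I₁ cos²(83° − 2°) = 0.5 I₀ · cos²(81°) = 0.01224 I₀.
I₃ = I₂ cos²(152° − 83°) = 0.01224 I₀ · cos²(69°) = 0.001571 I₀.
After rotation:
Unpolarized light through the first polarizer → I₁ = ½ I₀, now polarized at 2°.
Angle between axes 1 and 2: 65°. I₂ = 0.5 I₀ · cos²(65°) = 0.0893 I₀.
I₃ = I₂ cos²(152° − 117°) = 0.0893 I₀ · cos²(35°) = 0.05992 I₀.
Ratio = 0.05992 / 0.001571 = 38.13.

I_new/I_old ≈ 38.1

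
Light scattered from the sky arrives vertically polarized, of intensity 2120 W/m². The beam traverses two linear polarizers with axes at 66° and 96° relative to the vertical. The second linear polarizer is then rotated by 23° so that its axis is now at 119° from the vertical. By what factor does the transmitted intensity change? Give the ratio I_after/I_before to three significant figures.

I_new/I_old ≈ 0.483

Before rotation:
By Malus's law, I₁ = I₀ cos²(66° − 0°) = I₀ cos²(66°) = 0.1654 I₀.
I₂ = I₁ cos²(96° − 66°) = 0.1654 I₀ · cos²(30°) = 0.1241 I₀.
After rotation:
I₁ = I₀ cos²(66° − 0°) = I₀ cos²(66°) = 0.1654 I₀.
I₂ = I₁ cos²(119° − 66°) = 0.1654 I₀ · cos²(53°) = 0.05992 I₀.
Ratio = 0.05992 / 0.1241 = 0.4829.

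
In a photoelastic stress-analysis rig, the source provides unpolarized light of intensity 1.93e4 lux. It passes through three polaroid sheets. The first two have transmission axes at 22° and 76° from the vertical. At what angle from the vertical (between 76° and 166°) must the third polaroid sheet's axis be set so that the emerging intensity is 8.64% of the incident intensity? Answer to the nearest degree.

θ ≈ 121°

Unpolarized light through the first polarizer → I₁ = ½ I₀, now polarized at 22°.
I₂ = I₁ cos²(76° − 22°) = 0.5 I₀ · cos²(54°) = 0.1727 I₀.
Need I₃/I₀ = 0.0864, so cos²(θ − 76°) = 0.0864 / 0.1727 = 0.5002.
θ − 76° = arccos(√0.5002) = 45.0°, giving θ ≈ 76 + 45.0 = 121.0°.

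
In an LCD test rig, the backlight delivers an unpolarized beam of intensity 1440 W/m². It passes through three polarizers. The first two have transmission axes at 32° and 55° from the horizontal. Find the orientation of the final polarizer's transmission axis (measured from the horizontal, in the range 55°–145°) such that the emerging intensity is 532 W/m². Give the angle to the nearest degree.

θ ≈ 76°

Unpolarized light through the first polarizer → I₁ = ½ I₀, now polarized at 32°.
I₂ = I₁ cos²(55° − 32°) = 0.5 I₀ · cos²(23°) = 0.4237 I₀.
Target fraction: 532 / 1440 W/m² = 0.3694 of I₀.
Need I₃/I₀ = 0.3694, so cos²(θ − 55°) = 0.3694 / 0.4237 = 0.872.
θ − 55° = arccos(√0.872) = 21.0°, giving θ ≈ 55 + 21.0 = 76.0°.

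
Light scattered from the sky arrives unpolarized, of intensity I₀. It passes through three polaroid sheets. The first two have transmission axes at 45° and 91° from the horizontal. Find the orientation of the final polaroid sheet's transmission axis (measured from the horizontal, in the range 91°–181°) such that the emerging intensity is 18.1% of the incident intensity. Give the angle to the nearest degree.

θ ≈ 121°

Unpolarized light through the first polarizer → I₁ = ½ I₀, now polarized at 45°.
I₂ = I₁ cos²(91° − 45°) = 0.5 I₀ · cos²(46°) = 0.2413 I₀.
Need I₃/I₀ = 0.181, so cos²(θ − 91°) = 0.181 / 0.2413 = 0.7502.
θ − 91° = arccos(√0.7502) = 30.0°, giving θ ≈ 91 + 30.0 = 121.0°.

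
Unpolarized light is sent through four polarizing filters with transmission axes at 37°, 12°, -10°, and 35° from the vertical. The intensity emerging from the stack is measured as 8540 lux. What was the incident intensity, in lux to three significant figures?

Unpolarized light through the first polarizer → I₁ = ½ I₀, now polarized at 37°.
I₂ = I₁ cos²(12° − 37°) = 0.5 I₀ · cos²(25°) = 0.4107 I₀.
I₃ = I₂ cos²(-10° − 12°) = 0.4107 I₀ · cos²(22°) = 0.3531 I₀.
I₄ = I₃ cos²(35° + 10°) = 0.3531 I₀ · cos²(45°) = 0.1765 I₀.
So 8540 lux = 0.1765 I₀, giving I₀ = 8540/0.1765 = 4.838e+04 lux.

I₀ ≈ 4.84e4 lux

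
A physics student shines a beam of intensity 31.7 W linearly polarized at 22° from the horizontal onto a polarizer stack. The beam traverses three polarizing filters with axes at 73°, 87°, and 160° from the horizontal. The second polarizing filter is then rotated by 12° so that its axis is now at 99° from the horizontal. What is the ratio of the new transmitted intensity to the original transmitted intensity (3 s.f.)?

I_new/I_old ≈ 2.36

Before rotation:
I₁ = I₀ cos²(73° − 22°) = I₀ cos²(51°) = 0.396 I₀.
I₂ = I₁ cos²(87° − 73°) = 0.396 I₀ · cos²(14°) = 0.3729 I₀.
I₃ = I₂ cos²(160° − 87°) = 0.3729 I₀ · cos²(73°) = 0.03187 I₀.
After rotation:
I₁ = I₀ cos²(73° − 22°) = I₀ cos²(51°) = 0.396 I₀.
I₂ = I₁ cos²(99° − 73°) = 0.396 I₀ · cos²(26°) = 0.3199 I₀.
I₃ = I₂ cos²(160° − 99°) = 0.3199 I₀ · cos²(61°) = 0.0752 I₀.
Ratio = 0.0752 / 0.03187 = 2.359.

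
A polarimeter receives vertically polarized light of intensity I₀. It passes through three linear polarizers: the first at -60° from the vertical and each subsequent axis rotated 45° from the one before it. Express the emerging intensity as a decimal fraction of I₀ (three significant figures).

By Malus's law, I₁ = I₀ cos²(-60° − 0°) = I₀ cos²(60°) = 0.25 I₀.
I₂ = I₁ cos²(45°) = 0.25 · 0.5 I₀ = 0.125 I₀.
I₃ = I₂ cos²(45°) = 0.125 · 0.5 I₀ = 0.0625 I₀.
Transmitted fraction = 0.0625.

≈ 0.0625 I₀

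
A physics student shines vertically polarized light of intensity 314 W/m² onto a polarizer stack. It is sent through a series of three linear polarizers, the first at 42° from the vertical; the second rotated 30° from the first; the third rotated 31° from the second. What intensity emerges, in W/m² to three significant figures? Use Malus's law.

By Malus's law, I₁ = 314 W/m² · cos²(42°) = 173.4 W/m².
I₂ = I₁ · cos²(30°) = 173.4 · 0.75 = 130.1 W/m².
I₃ = I₂ · cos²(31°) = 130.1 · 0.7347 = 95.56 W/m².

I ≈ 95.6 W/m²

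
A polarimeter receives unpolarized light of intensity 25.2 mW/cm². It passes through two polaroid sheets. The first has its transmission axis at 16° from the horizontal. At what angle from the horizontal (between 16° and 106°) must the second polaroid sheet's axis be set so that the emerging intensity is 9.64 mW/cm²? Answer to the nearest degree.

θ ≈ 45°

Unpolarized light through the first polarizer → I₁ = ½ I₀, now polarized at 16°.
Target fraction: 9.64 / 25.2 mW/cm² = 0.3825 of I₀.
Need I₂/I₀ = 0.3825, so cos²(θ − 16°) = 0.3825 / 0.5 = 0.7651.
θ − 16° = arccos(√0.7651) = 29.0°, giving θ ≈ 16 + 29.0 = 45.0°.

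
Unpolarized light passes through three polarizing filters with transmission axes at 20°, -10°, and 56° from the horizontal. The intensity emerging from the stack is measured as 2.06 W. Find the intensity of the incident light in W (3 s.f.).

I₀ ≈ 33.2 W

Unpolarized light through the first polarizer → I₁ = ½ I₀, now polarized at 20°.
I₂ = I₁ cos²(-10° − 20°) = 0.5 I₀ · cos²(30°) = 0.375 I₀.
I₃ = I₂ cos²(56° + 10°) = 0.375 I₀ · cos²(66°) = 0.06204 I₀.
So 2.06 W = 0.06204 I₀, giving I₀ = 2.06/0.06204 = 33.21 W.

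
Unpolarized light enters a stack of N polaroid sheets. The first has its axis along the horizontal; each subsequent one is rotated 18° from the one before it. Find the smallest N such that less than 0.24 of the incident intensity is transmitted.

N = 9

First polarizer halves the unpolarized light: factor 1/2.
Each further stage multiplies by cos²(18°) = 0.9045.
After N polarizers: T = 0.5·0.9045^(N−1). Require T < 0.24 ⇒ N−1 > ln(0.24/0.5)/ln(0.9045) = 7.31, so N−1 ≥ 8 and N = 9.
Check: N=9 gives T = 0.224 < 0.24; N=8 gives T = 0.2477.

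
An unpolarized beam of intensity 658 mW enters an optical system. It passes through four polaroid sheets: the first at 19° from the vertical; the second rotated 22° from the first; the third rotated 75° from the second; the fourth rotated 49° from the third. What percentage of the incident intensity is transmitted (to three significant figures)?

≈ 1.24%

Unpolarized light through the first polarizer → I₁ = 658 mW/2 = 329 mW, polarized at 19°.
I₂ = I₁ · cos²(22°) = 329 · 0.8597 = 282.8 mW.
I₃ = I₂ · cos²(75°) = 282.8 · 0.06699 = 18.95 mW.
I₄ = I₃ · cos²(49°) = 18.95 · 0.4304 = 8.155 mW.
That is 1.239% of the incident intensity.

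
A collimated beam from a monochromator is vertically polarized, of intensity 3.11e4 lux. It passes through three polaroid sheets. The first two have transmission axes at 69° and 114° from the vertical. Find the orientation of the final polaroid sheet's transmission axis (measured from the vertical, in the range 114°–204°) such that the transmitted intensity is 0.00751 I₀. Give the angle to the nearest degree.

By Malus's law, I₁ = I₀ cos²(69° − 0°) = I₀ cos²(69°) = 0.1284 I₀.
I₂ = I₁ cos²(114° − 69°) = 0.1284 I₀ · cos²(45°) = 0.06421 I₀.
Need I₃/I₀ = 0.00751, so cos²(θ − 114°) = 0.00751 / 0.06421 = 0.117.
θ − 114° = arccos(√0.117) = 70.0°, giving θ ≈ 114 + 70.0 = 184.0°.

θ ≈ 184°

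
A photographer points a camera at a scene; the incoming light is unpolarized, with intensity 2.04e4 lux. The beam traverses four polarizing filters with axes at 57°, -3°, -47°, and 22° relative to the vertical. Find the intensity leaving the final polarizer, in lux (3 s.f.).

I ≈ 169 lux

Unpolarized light through the first polarizer → I₁ = 2.04e4 lux/2 = 1.02e+04 lux, polarized at 57°.
I₂ = I₁ · cos²(60°) = 1.02e+04 · 0.25 = 2550 lux.
I₃ = I₂ · cos²(44°) = 2550 · 0.5174 = 1319 lux.
I₄ = I₃ · cos²(69°) = 1319 · 0.1284 = 169.5 lux.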